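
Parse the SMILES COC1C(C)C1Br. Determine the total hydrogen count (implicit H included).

9

Walk through each heavy atom and fill implicit hydrogens from standard valence (C 4, N 3, O 2, S 2, halogen 1):
  atom 1: C, bond orders sum to 1 (valence 4) → 3 H
  atom 2: O, bond orders sum to 2 (valence 2) → 0 H
  atom 3: C, bond orders sum to 3 (valence 4) → 1 H
  atom 4: C, bond orders sum to 3 (valence 4) → 1 H
  atom 5: C, bond orders sum to 1 (valence 4) → 3 H
  atom 6: C, bond orders sum to 3 (valence 4) → 1 H
  atom 7: Br (halogen, monovalent) → 0 H
Total hydrogens: 9.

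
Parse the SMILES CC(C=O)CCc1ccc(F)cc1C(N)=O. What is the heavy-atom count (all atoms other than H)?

Every atom symbol written in the SMILES (organic subset) is one heavy atom; implicit H are not written.
Heavy atoms by element → C:12, F:1, N:1, O:2.
Total: 16.

16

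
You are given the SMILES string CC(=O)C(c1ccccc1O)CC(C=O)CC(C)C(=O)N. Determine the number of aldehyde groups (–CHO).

The aldehyde motif appears at heavy-atom position 14 in the SMILES.
Other groups present: 1 amide, 1 hydroxyl, 1 ketone.
Aldehyde count: 1.

1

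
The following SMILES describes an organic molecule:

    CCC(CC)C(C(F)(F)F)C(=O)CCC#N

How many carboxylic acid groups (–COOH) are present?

Scan the SMILES for the carboxylic acid motif — none present.
Groups that are present: 1 ketone, 1 nitrile.

0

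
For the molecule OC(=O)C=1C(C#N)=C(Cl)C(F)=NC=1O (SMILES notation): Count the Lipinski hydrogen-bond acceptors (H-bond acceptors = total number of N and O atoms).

N atoms: 2; O atoms: 3.
Lipinski HBA = 2 + 3 = 5.

5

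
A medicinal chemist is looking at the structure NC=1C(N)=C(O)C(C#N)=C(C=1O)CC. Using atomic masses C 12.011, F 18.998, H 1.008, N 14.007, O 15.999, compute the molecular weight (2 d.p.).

193.21 g/mol

First, the molecular formula is C9H11N3O2 (counting implicit H from valence).
  C: 9 × 12.011 = 108.099
  H: 11 × 1.008 = 11.088
  N: 3 × 14.007 = 42.021
  O: 2 × 15.999 = 31.998
Sum: 9×12.011 + 11×1.008 + 3×14.007 + 2×15.999 = 193.206 → 193.21 g/mol.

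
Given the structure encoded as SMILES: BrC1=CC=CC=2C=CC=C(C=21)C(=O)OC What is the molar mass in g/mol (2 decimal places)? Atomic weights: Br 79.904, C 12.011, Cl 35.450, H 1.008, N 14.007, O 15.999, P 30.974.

265.11 g/mol

First, the molecular formula is C12H9BrO2 (counting implicit H from valence).
  Br: 1 × 79.904 = 79.904
  C: 12 × 12.011 = 144.132
  H: 9 × 1.008 = 9.072
  O: 2 × 15.999 = 31.998
Sum: 1×79.904 + 12×12.011 + 9×1.008 + 2×15.999 = 265.106 → 265.11 g/mol.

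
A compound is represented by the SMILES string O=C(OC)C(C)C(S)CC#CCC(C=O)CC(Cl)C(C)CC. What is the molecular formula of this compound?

C17H27ClO3S

Walk through each heavy atom and fill implicit hydrogens from standard valence (C 4, N 3, O 2, S 2, halogen 1):
  atom 1: O, bond orders sum to 2 (valence 2) → 0 H
  atom 2: C, bond orders sum to 4 (valence 4) → 0 H
  atom 3: O, bond orders sum to 2 (valence 2) → 0 H
  atom 4: C, bond orders sum to 1 (valence 4) → 3 H
  atom 5: C, bond orders sum to 3 (valence 4) → 1 H
  atom 6: C, bond orders sum to 1 (valence 4) → 3 H
  atom 7: C, bond orders sum to 3 (valence 4) → 1 H
  atom 8: S, bond orders sum to 1 (valence 2) → 1 H
  atom 9: C, bond orders sum to 2 (valence 4) → 2 H
  atom 10: C, bond orders sum to 4 (valence 4) → 0 H
  atom 11: C, bond orders sum to 4 (valence 4) → 0 H
  atom 12: C, bond orders sum to 2 (valence 4) → 2 H
  atom 13: C, bond orders sum to 3 (valence 4) → 1 H
  atom 14: C, bond orders sum to 3 (valence 4) → 1 H
  atom 15: O, bond orders sum to 2 (valence 2) → 0 H
  atom 16: C, bond orders sum to 2 (valence 4) → 2 H
  atom 17: C, bond orders sum to 3 (valence 4) → 1 H
  atom 18: Cl (halogen, monovalent) → 0 H
  atom 19: C, bond orders sum to 3 (valence 4) → 1 H
  atom 20: C, bond orders sum to 1 (valence 4) → 3 H
  atom 21: C, bond orders sum to 2 (valence 4) → 2 H
  atom 22: C, bond orders sum to 1 (valence 4) → 3 H
Totals → C:17, H:27, Cl:1, O:3, S:1.
In Hill order: C17H27ClO3S.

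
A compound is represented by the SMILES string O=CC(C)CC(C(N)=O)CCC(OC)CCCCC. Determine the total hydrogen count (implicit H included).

Walk through each heavy atom and fill implicit hydrogens from standard valence (C 4, N 3, O 2, S 2, halogen 1):
  atom 1: O, bond orders sum to 2 (valence 2) → 0 H
  atom 2: C, bond orders sum to 3 (valence 4) → 1 H
  atom 3: C, bond orders sum to 3 (valence 4) → 1 H
  atom 4: C, bond orders sum to 1 (valence 4) → 3 H
  atom 5: C, bond orders sum to 2 (valence 4) → 2 H
  atom 6: C, bond orders sum to 3 (valence 4) → 1 H
  atom 7: C, bond orders sum to 4 (valence 4) → 0 H
  atom 8: N, bond orders sum to 1 (valence 3) → 2 H
  atom 9: O, bond orders sum to 2 (valence 2) → 0 H
  atom 10: C, bond orders sum to 2 (valence 4) → 2 H
  atom 11: C, bond orders sum to 2 (valence 4) → 2 H
  atom 12: C, bond orders sum to 3 (valence 4) → 1 H
  atom 13: O, bond orders sum to 2 (valence 2) → 0 H
  atom 14: C, bond orders sum to 1 (valence 4) → 3 H
  atom 15: C, bond orders sum to 2 (valence 4) → 2 H
  atom 16: C, bond orders sum to 2 (valence 4) → 2 H
  atom 17: C, bond orders sum to 2 (valence 4) → 2 H
  atom 18: C, bond orders sum to 2 (valence 4) → 2 H
  atom 19: C, bond orders sum to 1 (valence 4) → 3 H
Total hydrogens: 29.

29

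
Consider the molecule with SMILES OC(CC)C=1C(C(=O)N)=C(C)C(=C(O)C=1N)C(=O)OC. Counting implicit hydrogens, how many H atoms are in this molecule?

18

Walk through each heavy atom and fill implicit hydrogens from standard valence (C 4, N 3, O 2, S 2, halogen 1):
  atom 1: O, bond orders sum to 1 (valence 2) → 1 H
  atom 2: C, bond orders sum to 3 (valence 4) → 1 H
  atom 3: C, bond orders sum to 2 (valence 4) → 2 H
  atom 4: C, bond orders sum to 1 (valence 4) → 3 H
  atom 5: C, bond orders sum to 4 (valence 4) → 0 H
  atom 6: C, bond orders sum to 4 (valence 4) → 0 H
  atom 7: C, bond orders sum to 4 (valence 4) → 0 H
  atom 8: O, bond orders sum to 2 (valence 2) → 0 H
  atom 9: N, bond orders sum to 1 (valence 3) → 2 H
  atom 10: C, bond orders sum to 4 (valence 4) → 0 H
  atom 11: C, bond orders sum to 1 (valence 4) → 3 H
  atom 12: C, bond orders sum to 4 (valence 4) → 0 H
  atom 13: C, bond orders sum to 4 (valence 4) → 0 H
  atom 14: O, bond orders sum to 1 (valence 2) → 1 H
  atom 15: C, bond orders sum to 4 (valence 4) → 0 H
  atom 16: N, bond orders sum to 1 (valence 3) → 2 H
  atom 17: C, bond orders sum to 4 (valence 4) → 0 H
  atom 18: O, bond orders sum to 2 (valence 2) → 0 H
  atom 19: O, bond orders sum to 2 (valence 2) → 0 H
  atom 20: C, bond orders sum to 1 (valence 4) → 3 H
Total hydrogens: 18.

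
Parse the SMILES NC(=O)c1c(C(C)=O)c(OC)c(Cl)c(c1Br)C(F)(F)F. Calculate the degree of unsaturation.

Molecular formula: C11H8BrClF3NO3.
DoU = (2C + 2 + N − H − X) / 2, where X is the halogen count and O/S are ignored.
    = (2·11 + 2 + 1 − 8 − 5) / 2 = 12 / 2 = 6.

6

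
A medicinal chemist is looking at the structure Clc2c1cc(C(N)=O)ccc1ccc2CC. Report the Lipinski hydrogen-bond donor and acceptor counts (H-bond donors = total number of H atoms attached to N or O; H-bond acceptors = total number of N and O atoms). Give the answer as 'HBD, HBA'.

2, 2

Donors: find every N or O and count the H atoms it carries.
  atom 7 (N): bond orders sum to 1 → 2 H
  atom 8 (O): bond orders sum to 2 → 0 H
Lipinski HBD = 2.
Acceptors: N atoms = 1, O atoms = 1 → HBA = 2.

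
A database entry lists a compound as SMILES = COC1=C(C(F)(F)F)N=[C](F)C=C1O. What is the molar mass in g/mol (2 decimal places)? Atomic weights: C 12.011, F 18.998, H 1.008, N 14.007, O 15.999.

211.11 g/mol

First, the molecular formula is C7H5F4NO2 (counting implicit H from valence).
  C: 7 × 12.011 = 84.077
  F: 4 × 18.998 = 75.992
  H: 5 × 1.008 = 5.040
  N: 1 × 14.007 = 14.007
  O: 2 × 15.999 = 31.998
Sum: 7×12.011 + 4×18.998 + 5×1.008 + 1×14.007 + 2×15.999 = 211.114 → 211.11 g/mol.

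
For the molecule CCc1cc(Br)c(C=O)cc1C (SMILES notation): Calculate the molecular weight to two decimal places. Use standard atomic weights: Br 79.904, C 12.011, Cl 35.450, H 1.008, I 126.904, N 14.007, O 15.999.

227.10 g/mol

First, the molecular formula is C10H11BrO (counting implicit H from valence).
  Br: 1 × 79.904 = 79.904
  C: 10 × 12.011 = 120.110
  H: 11 × 1.008 = 11.088
  O: 1 × 15.999 = 15.999
Sum: 1×79.904 + 10×12.011 + 11×1.008 + 1×15.999 = 227.101 → 227.10 g/mol.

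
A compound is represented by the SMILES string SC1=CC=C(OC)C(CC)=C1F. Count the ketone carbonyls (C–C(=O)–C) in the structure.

Scan the SMILES for the ketone motif — none present.
Groups that are present: 1 ether, 1 thiol.

0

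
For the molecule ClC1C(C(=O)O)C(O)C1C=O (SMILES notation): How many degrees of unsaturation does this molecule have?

3

Degree of unsaturation = (number of rings) + (number of π bonds).
Ring closures in the SMILES: 1.
π bonds: 2 double bonds (each 1 DoU) → 2 DoU from unsaturation.
Total DoU = 1 + 2 = 3.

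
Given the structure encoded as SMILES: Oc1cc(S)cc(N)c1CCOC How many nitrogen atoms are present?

1

Scan the SMILES for N atoms (remember two-letter symbols like Cl and Br are single atoms).
Nitrogen count: 1.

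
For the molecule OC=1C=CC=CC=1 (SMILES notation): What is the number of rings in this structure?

1

In SMILES, each pair of matching ring-closure digits denotes one ring-closing bond; the number of such bonds equals the number of independent rings.
Ring-closure bonds here: 1.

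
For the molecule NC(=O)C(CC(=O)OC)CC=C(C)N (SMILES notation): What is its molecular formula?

C9H16N2O3

Walk through each heavy atom and fill implicit hydrogens from standard valence (C 4, N 3, O 2, S 2, halogen 1):
  atom 1: N, bond orders sum to 1 (valence 3) → 2 H
  atom 2: C, bond orders sum to 4 (valence 4) → 0 H
  atom 3: O, bond orders sum to 2 (valence 2) → 0 H
  atom 4: C, bond orders sum to 3 (valence 4) → 1 H
  atom 5: C, bond orders sum to 2 (valence 4) → 2 H
  atom 6: C, bond orders sum to 4 (valence 4) → 0 H
  atom 7: O, bond orders sum to 2 (valence 2) → 0 H
  atom 8: O, bond orders sum to 2 (valence 2) → 0 H
  atom 9: C, bond orders sum to 1 (valence 4) → 3 H
  atom 10: C, bond orders sum to 2 (valence 4) → 2 H
  atom 11: C, bond orders sum to 3 (valence 4) → 1 H
  atom 12: C, bond orders sum to 4 (valence 4) → 0 H
  atom 13: C, bond orders sum to 1 (valence 4) → 3 H
  atom 14: N, bond orders sum to 1 (valence 3) → 2 H
Totals → C:9, H:16, N:2, O:3.
In Hill order: C9H16N2O3.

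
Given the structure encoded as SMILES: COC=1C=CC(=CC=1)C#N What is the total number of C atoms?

8

Count every carbon token in the SMILES (each C, including those in ring-closure positions and inside branches).
Carbon count: 8.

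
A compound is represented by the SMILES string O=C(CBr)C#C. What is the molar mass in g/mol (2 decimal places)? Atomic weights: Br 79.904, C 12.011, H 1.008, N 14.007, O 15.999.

First, the molecular formula is C4H3BrO (counting implicit H from valence).
  Br: 1 × 79.904 = 79.904
  C: 4 × 12.011 = 48.044
  H: 3 × 1.008 = 3.024
  O: 1 × 15.999 = 15.999
Sum: 1×79.904 + 4×12.011 + 3×1.008 + 1×15.999 = 146.971 → 146.97 g/mol.

146.97 g/mol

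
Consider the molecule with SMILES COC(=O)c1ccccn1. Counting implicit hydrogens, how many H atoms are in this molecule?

7

Walk through each heavy atom and fill implicit hydrogens from standard valence (C 4, N 3, O 2, S 2, halogen 1); for lowercase aromatic atoms, an aromatic c carries 1 H when it has two neighbours and 0 H with three, and aromatic n carries 0 H:
  atom 1: C, bond orders sum to 1 (valence 4) → 3 H
  atom 2: O, bond orders sum to 2 (valence 2) → 0 H
  atom 3: C, bond orders sum to 4 (valence 4) → 0 H
  atom 4: O, bond orders sum to 2 (valence 2) → 0 H
  atom 5: aromatic c, 3 neighbours → 0 H
  atom 6: aromatic c, 2 neighbours → 1 H
  atom 7: aromatic c, 2 neighbours → 1 H
  atom 8: aromatic c, 2 neighbours → 1 H
  atom 9: aromatic c, 2 neighbours → 1 H
  atom 10: aromatic n, 2 neighbours → 0 H
Total hydrogens: 7.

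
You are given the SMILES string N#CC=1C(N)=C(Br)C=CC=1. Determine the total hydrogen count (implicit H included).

Walk through each heavy atom and fill implicit hydrogens from standard valence (C 4, N 3, O 2, S 2, halogen 1):
  atom 1: N, bond orders sum to 3 (valence 3) → 0 H
  atom 2: C, bond orders sum to 4 (valence 4) → 0 H
  atom 3: C, bond orders sum to 4 (valence 4) → 0 H
  atom 4: C, bond orders sum to 4 (valence 4) → 0 H
  atom 5: N, bond orders sum to 1 (valence 3) → 2 H
  atom 6: C, bond orders sum to 4 (valence 4) → 0 H
  atom 7: Br (halogen, monovalent) → 0 H
  atom 8: C, bond orders sum to 3 (valence 4) → 1 H
  atom 9: C, bond orders sum to 3 (valence 4) → 1 H
  atom 10: C, bond orders sum to 3 (valence 4) → 1 H
Total hydrogens: 5.

5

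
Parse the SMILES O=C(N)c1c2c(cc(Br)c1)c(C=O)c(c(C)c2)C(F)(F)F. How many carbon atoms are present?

Count every carbon token in the SMILES (each C, including those in ring-closure positions and inside branches).
Carbon count: 14.

14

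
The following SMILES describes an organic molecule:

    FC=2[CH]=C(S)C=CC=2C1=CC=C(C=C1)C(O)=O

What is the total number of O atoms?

Scan the SMILES for O atoms (remember two-letter symbols like Cl and Br are single atoms).
Oxygen count: 2.

2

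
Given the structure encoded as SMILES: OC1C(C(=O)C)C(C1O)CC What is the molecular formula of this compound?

Walk through each heavy atom and fill implicit hydrogens from standard valence (C 4, N 3, O 2, S 2, halogen 1):
  atom 1: O, bond orders sum to 1 (valence 2) → 1 H
  atom 2: C, bond orders sum to 3 (valence 4) → 1 H
  atom 3: C, bond orders sum to 3 (valence 4) → 1 H
  atom 4: C, bond orders sum to 4 (valence 4) → 0 H
  atom 5: O, bond orders sum to 2 (valence 2) → 0 H
  atom 6: C, bond orders sum to 1 (valence 4) → 3 H
  atom 7: C, bond orders sum to 3 (valence 4) → 1 H
  atom 8: C, bond orders sum to 3 (valence 4) → 1 H
  atom 9: O, bond orders sum to 1 (valence 2) → 1 H
  atom 10: C, bond orders sum to 2 (valence 4) → 2 H
  atom 11: C, bond orders sum to 1 (valence 4) → 3 H
Totals → C:8, H:14, O:3.

C8H14O3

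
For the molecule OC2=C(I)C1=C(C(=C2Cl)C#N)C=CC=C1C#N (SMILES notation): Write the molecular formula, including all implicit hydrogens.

C12H4ClIN2O

Walk through each heavy atom and fill implicit hydrogens from standard valence (C 4, N 3, O 2, S 2, halogen 1):
  atom 1: O, bond orders sum to 1 (valence 2) → 1 H
  atom 2: C, bond orders sum to 4 (valence 4) → 0 H
  atom 3: C, bond orders sum to 4 (valence 4) → 0 H
  atom 4: I (halogen, monovalent) → 0 H
  atom 5: C, bond orders sum to 4 (valence 4) → 0 H
  atom 6: C, bond orders sum to 4 (valence 4) → 0 H
  atom 7: C, bond orders sum to 4 (valence 4) → 0 H
  atom 8: C, bond orders sum to 4 (valence 4) → 0 H
  atom 9: Cl (halogen, monovalent) → 0 H
  atom 10: C, bond orders sum to 4 (valence 4) → 0 H
  atom 11: N, bond orders sum to 3 (valence 3) → 0 H
  atom 12: C, bond orders sum to 3 (valence 4) → 1 H
  atom 13: C, bond orders sum to 3 (valence 4) → 1 H
  atom 14: C, bond orders sum to 3 (valence 4) → 1 H
  atom 15: C, bond orders sum to 4 (valence 4) → 0 H
  atom 16: C, bond orders sum to 4 (valence 4) → 0 H
  atom 17: N, bond orders sum to 3 (valence 3) → 0 H
Totals → C:12, H:4, Cl:1, I:1, N:2, O:1.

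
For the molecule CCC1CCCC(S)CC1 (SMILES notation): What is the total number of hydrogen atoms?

Walk through each heavy atom and fill implicit hydrogens from standard valence (C 4, N 3, O 2, S 2, halogen 1):
  atom 1: C, bond orders sum to 1 (valence 4) → 3 H
  atom 2: C, bond orders sum to 2 (valence 4) → 2 H
  atom 3: C, bond orders sum to 3 (valence 4) → 1 H
  atom 4: C, bond orders sum to 2 (valence 4) → 2 H
  atom 5: C, bond orders sum to 2 (valence 4) → 2 H
  atom 6: C, bond orders sum to 2 (valence 4) → 2 H
  atom 7: C, bond orders sum to 3 (valence 4) → 1 H
  atom 8: S, bond orders sum to 1 (valence 2) → 1 H
  atom 9: C, bond orders sum to 2 (valence 4) → 2 H
  atom 10: C, bond orders sum to 2 (valence 4) → 2 H
Total hydrogens: 18.

18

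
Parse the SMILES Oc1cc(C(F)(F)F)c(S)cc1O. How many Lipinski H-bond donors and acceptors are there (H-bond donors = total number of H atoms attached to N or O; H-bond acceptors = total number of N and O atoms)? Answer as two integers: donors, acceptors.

Donors: find every N or O and count the H atoms it carries.
  atom 1 (O): bond orders sum to 1 → 1 H
  atom 13 (O): bond orders sum to 1 → 1 H
Lipinski HBD = 2.
Acceptors: N atoms = 0, O atoms = 2 → HBA = 2.

2, 2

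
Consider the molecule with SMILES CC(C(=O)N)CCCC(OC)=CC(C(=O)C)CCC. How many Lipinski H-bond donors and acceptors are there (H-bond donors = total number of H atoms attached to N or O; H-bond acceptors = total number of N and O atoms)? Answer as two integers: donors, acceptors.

2, 4

Donors: find every N or O and count the H atoms it carries.
  atom 4 (O): bond orders sum to 2 → 0 H
  atom 5 (N): bond orders sum to 1 → 2 H
  atom 10 (O): bond orders sum to 2 → 0 H
  atom 15 (O): bond orders sum to 2 → 0 H
Lipinski HBD = 2.
Acceptors: N atoms = 1, O atoms = 3 → HBA = 4.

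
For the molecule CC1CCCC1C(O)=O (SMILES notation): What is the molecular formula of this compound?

Walk through each heavy atom and fill implicit hydrogens from standard valence (C 4, N 3, O 2, S 2, halogen 1):
  atom 1: C, bond orders sum to 1 (valence 4) → 3 H
  atom 2: C, bond orders sum to 3 (valence 4) → 1 H
  atom 3: C, bond orders sum to 2 (valence 4) → 2 H
  atom 4: C, bond orders sum to 2 (valence 4) → 2 H
  atom 5: C, bond orders sum to 2 (valence 4) → 2 H
  atom 6: C, bond orders sum to 3 (valence 4) → 1 H
  atom 7: C, bond orders sum to 4 (valence 4) → 0 H
  atom 8: O, bond orders sum to 1 (valence 2) → 1 H
  atom 9: O, bond orders sum to 2 (valence 2) → 0 H
Totals → C:7, H:12, O:2.
In Hill order: C7H12O2.

C7H12O2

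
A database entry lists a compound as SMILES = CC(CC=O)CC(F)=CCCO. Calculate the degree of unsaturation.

Degree of unsaturation = (number of rings) + (number of π bonds).
Ring closures in the SMILES: 0.
π bonds: 2 double bonds (each 1 DoU) → 2 DoU from unsaturation.
Total DoU = 0 + 2 = 2.

2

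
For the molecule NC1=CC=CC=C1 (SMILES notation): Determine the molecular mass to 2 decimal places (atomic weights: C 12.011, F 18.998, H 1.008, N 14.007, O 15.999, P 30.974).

First, the molecular formula is C6H7N (counting implicit H from valence).
  C: 6 × 12.011 = 72.066
  H: 7 × 1.008 = 7.056
  N: 1 × 14.007 = 14.007
Sum: 6×12.011 + 7×1.008 + 1×14.007 = 93.129 → 93.13 g/mol.

93.13 g/mol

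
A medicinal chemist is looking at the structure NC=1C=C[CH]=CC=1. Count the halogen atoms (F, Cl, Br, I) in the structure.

0

Scan the SMILES for the halogen motif — none present.
Groups that are present: 1 primary amine.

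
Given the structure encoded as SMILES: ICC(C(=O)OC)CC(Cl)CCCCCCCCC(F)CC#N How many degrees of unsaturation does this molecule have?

3

Degree of unsaturation = (number of rings) + (number of π bonds).
Ring closures in the SMILES: 0.
π bonds: 1 double bond (each 1 DoU), 1 triple bond (each 2 DoU) → 3 DoU from unsaturation.
Total DoU = 0 + 3 = 3.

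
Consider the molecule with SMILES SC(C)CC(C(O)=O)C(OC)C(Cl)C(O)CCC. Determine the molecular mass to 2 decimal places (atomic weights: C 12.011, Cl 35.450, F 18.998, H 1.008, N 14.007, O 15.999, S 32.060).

298.82 g/mol

First, the molecular formula is C12H23ClO4S (counting implicit H from valence).
  C: 12 × 12.011 = 144.132
  Cl: 1 × 35.450 = 35.450
  H: 23 × 1.008 = 23.184
  O: 4 × 15.999 = 63.996
  S: 1 × 32.060 = 32.060
Sum: 12×12.011 + 1×35.450 + 23×1.008 + 4×15.999 + 1×32.060 = 298.822 → 298.82 g/mol.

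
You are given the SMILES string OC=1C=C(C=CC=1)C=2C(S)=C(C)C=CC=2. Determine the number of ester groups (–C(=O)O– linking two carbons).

Scan the SMILES for the ester motif — none present.
Groups that are present: 1 hydroxyl, 1 thiol.

0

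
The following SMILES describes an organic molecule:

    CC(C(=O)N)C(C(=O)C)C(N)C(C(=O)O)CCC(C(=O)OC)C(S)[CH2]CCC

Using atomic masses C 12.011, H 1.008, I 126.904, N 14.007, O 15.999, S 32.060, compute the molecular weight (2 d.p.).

418.55 g/mol

First, the molecular formula is C19H34N2O6S (counting implicit H from valence).
  C: 19 × 12.011 = 228.209
  H: 34 × 1.008 = 34.272
  N: 2 × 14.007 = 28.014
  O: 6 × 15.999 = 95.994
  S: 1 × 32.060 = 32.060
Sum: 19×12.011 + 34×1.008 + 2×14.007 + 6×15.999 + 1×32.060 = 418.549 → 418.55 g/mol.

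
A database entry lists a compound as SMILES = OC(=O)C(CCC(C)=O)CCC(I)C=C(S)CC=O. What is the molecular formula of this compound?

C13H19IO4S

Walk through each heavy atom and fill implicit hydrogens from standard valence (C 4, N 3, O 2, S 2, halogen 1):
  atom 1: O, bond orders sum to 1 (valence 2) → 1 H
  atom 2: C, bond orders sum to 4 (valence 4) → 0 H
  atom 3: O, bond orders sum to 2 (valence 2) → 0 H
  atom 4: C, bond orders sum to 3 (valence 4) → 1 H
  atom 5: C, bond orders sum to 2 (valence 4) → 2 H
  atom 6: C, bond orders sum to 2 (valence 4) → 2 H
  atom 7: C, bond orders sum to 4 (valence 4) → 0 H
  atom 8: C, bond orders sum to 1 (valence 4) → 3 H
  atom 9: O, bond orders sum to 2 (valence 2) → 0 H
  atom 10: C, bond orders sum to 2 (valence 4) → 2 H
  atom 11: C, bond orders sum to 2 (valence 4) → 2 H
  atom 12: C, bond orders sum to 3 (valence 4) → 1 H
  atom 13: I (halogen, monovalent) → 0 H
  atom 14: C, bond orders sum to 3 (valence 4) → 1 H
  atom 15: C, bond orders sum to 4 (valence 4) → 0 H
  atom 16: S, bond orders sum to 1 (valence 2) → 1 H
  atom 17: C, bond orders sum to 2 (valence 4) → 2 H
  atom 18: C, bond orders sum to 3 (valence 4) → 1 H
  atom 19: O, bond orders sum to 2 (valence 2) → 0 H
Totals → C:13, H:19, I:1, O:4, S:1.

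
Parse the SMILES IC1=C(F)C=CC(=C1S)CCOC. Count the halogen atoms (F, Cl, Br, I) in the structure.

Halogen atoms appear at heavy-atom positions 1, 4 (1×F, 1×I).
Other groups present: 1 ether, 1 thiol.
Halogen count: 2.

2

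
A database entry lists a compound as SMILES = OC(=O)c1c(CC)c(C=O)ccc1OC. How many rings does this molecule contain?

In SMILES, each pair of matching ring-closure digits denotes one ring-closing bond; the number of such bonds equals the number of independent rings.
Ring-closure bonds here: 1.

1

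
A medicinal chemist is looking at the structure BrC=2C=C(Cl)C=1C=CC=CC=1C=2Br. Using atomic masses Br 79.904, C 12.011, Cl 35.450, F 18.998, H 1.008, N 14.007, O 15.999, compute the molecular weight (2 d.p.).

First, the molecular formula is C10H5Br2Cl (counting implicit H from valence).
  Br: 2 × 79.904 = 159.808
  C: 10 × 12.011 = 120.110
  Cl: 1 × 35.450 = 35.450
  H: 5 × 1.008 = 5.040
Sum: 2×79.904 + 10×12.011 + 1×35.450 + 5×1.008 = 320.408 → 320.41 g/mol.

320.41 g/mol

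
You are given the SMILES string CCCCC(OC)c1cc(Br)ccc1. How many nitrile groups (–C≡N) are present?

0

Scan the SMILES for the nitrile motif — none present.
Groups that are present: 1 ether.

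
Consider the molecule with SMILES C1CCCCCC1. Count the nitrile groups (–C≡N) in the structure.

Scan the SMILES for the nitrile motif — none present.

0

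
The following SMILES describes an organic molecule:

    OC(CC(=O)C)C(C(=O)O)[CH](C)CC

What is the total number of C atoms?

10

Count every carbon token in the SMILES (each C, including those in ring-closure positions and inside branches).
Carbon count: 10.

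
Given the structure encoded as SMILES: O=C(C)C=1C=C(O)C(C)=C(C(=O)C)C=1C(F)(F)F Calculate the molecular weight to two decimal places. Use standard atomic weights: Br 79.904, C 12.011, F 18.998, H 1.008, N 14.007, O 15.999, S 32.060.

First, the molecular formula is C12H11F3O3 (counting implicit H from valence).
  C: 12 × 12.011 = 144.132
  F: 3 × 18.998 = 56.994
  H: 11 × 1.008 = 11.088
  O: 3 × 15.999 = 47.997
Sum: 12×12.011 + 3×18.998 + 11×1.008 + 3×15.999 = 260.211 → 260.21 g/mol.

260.21 g/mol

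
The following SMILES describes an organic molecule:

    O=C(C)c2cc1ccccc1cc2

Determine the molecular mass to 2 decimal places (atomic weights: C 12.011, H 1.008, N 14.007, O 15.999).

170.21 g/mol

First, the molecular formula is C12H10O (counting implicit H from valence).
  C: 12 × 12.011 = 144.132
  H: 10 × 1.008 = 10.080
  O: 1 × 15.999 = 15.999
Sum: 12×12.011 + 10×1.008 + 1×15.999 = 170.211 → 170.21 g/mol.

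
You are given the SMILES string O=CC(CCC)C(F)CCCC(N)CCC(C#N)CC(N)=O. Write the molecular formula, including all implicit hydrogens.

Walk through each heavy atom and fill implicit hydrogens from standard valence (C 4, N 3, O 2, S 2, halogen 1):
  atom 1: O, bond orders sum to 2 (valence 2) → 0 H
  atom 2: C, bond orders sum to 3 (valence 4) → 1 H
  atom 3: C, bond orders sum to 3 (valence 4) → 1 H
  atom 4: C, bond orders sum to 2 (valence 4) → 2 H
  atom 5: C, bond orders sum to 2 (valence 4) → 2 H
  atom 6: C, bond orders sum to 1 (valence 4) → 3 H
  atom 7: C, bond orders sum to 3 (valence 4) → 1 H
  atom 8: F (halogen, monovalent) → 0 H
  atom 9: C, bond orders sum to 2 (valence 4) → 2 H
  atom 10: C, bond orders sum to 2 (valence 4) → 2 H
  atom 11: C, bond orders sum to 2 (valence 4) → 2 H
  atom 12: C, bond orders sum to 3 (valence 4) → 1 H
  atom 13: N, bond orders sum to 1 (valence 3) → 2 H
  atom 14: C, bond orders sum to 2 (valence 4) → 2 H
  atom 15: C, bond orders sum to 2 (valence 4) → 2 H
  atom 16: C, bond orders sum to 3 (valence 4) → 1 H
  atom 17: C, bond orders sum to 4 (valence 4) → 0 H
  atom 18: N, bond orders sum to 3 (valence 3) → 0 H
  atom 19: C, bond orders sum to 2 (valence 4) → 2 H
  atom 20: C, bond orders sum to 4 (valence 4) → 0 H
  atom 21: N, bond orders sum to 1 (valence 3) → 2 H
  atom 22: O, bond orders sum to 2 (valence 2) → 0 H
Totals → C:16, H:28, F:1, N:3, O:2.
In Hill order: C16H28FN3O2.

C16H28FN3O2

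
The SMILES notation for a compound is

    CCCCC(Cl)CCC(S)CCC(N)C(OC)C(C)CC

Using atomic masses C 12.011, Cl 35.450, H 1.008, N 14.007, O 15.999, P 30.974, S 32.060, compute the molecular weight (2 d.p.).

337.99 g/mol

First, the molecular formula is C17H36ClNOS (counting implicit H from valence).
  C: 17 × 12.011 = 204.187
  Cl: 1 × 35.450 = 35.450
  H: 36 × 1.008 = 36.288
  N: 1 × 14.007 = 14.007
  O: 1 × 15.999 = 15.999
  S: 1 × 32.060 = 32.060
Sum: 17×12.011 + 1×35.450 + 36×1.008 + 1×14.007 + 1×15.999 + 1×32.060 = 337.991 → 337.99 g/mol.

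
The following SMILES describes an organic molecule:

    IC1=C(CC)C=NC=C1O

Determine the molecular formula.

Walk through each heavy atom and fill implicit hydrogens from standard valence (C 4, N 3, O 2, S 2, halogen 1):
  atom 1: I (halogen, monovalent) → 0 H
  atom 2: C, bond orders sum to 4 (valence 4) → 0 H
  atom 3: C, bond orders sum to 4 (valence 4) → 0 H
  atom 4: C, bond orders sum to 2 (valence 4) → 2 H
  atom 5: C, bond orders sum to 1 (valence 4) → 3 H
  atom 6: C, bond orders sum to 3 (valence 4) → 1 H
  atom 7: N, bond orders sum to 3 (valence 3) → 0 H
  atom 8: C, bond orders sum to 3 (valence 4) → 1 H
  atom 9: C, bond orders sum to 4 (valence 4) → 0 H
  atom 10: O, bond orders sum to 1 (valence 2) → 1 H
Totals → C:7, H:8, I:1, N:1, O:1.

C7H8INO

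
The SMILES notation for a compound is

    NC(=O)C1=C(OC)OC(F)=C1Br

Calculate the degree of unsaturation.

Degree of unsaturation = (number of rings) + (number of π bonds).
Ring closures in the SMILES: 1.
π bonds: 3 double bonds (each 1 DoU) → 3 DoU from unsaturation.
Total DoU = 1 + 3 = 4.

4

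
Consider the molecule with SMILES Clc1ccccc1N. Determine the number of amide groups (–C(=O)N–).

0

Scan the SMILES for the amide motif — none present.
Groups that are present: 1 primary amine.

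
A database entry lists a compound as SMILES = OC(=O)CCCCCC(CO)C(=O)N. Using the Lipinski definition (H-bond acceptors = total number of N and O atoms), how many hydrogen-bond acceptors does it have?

5

N atoms: 1; O atoms: 4.
Lipinski HBA = 1 + 4 = 5.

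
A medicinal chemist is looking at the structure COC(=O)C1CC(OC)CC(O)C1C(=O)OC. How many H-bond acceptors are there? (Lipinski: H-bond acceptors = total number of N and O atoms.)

N atoms: 0; O atoms: 6.
Lipinski HBA = 0 + 6 = 6.

6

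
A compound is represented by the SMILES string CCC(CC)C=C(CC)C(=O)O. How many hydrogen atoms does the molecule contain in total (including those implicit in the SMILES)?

Walk through each heavy atom and fill implicit hydrogens from standard valence (C 4, N 3, O 2, S 2, halogen 1):
  atom 1: C, bond orders sum to 1 (valence 4) → 3 H
  atom 2: C, bond orders sum to 2 (valence 4) → 2 H
  atom 3: C, bond orders sum to 3 (valence 4) → 1 H
  atom 4: C, bond orders sum to 2 (valence 4) → 2 H
  atom 5: C, bond orders sum to 1 (valence 4) → 3 H
  atom 6: C, bond orders sum to 3 (valence 4) → 1 H
  atom 7: C, bond orders sum to 4 (valence 4) → 0 H
  atom 8: C, bond orders sum to 2 (valence 4) → 2 H
  atom 9: C, bond orders sum to 1 (valence 4) → 3 H
  atom 10: C, bond orders sum to 4 (valence 4) → 0 H
  atom 11: O, bond orders sum to 2 (valence 2) → 0 H
  atom 12: O, bond orders sum to 1 (valence 2) → 1 H
Total hydrogens: 18.

18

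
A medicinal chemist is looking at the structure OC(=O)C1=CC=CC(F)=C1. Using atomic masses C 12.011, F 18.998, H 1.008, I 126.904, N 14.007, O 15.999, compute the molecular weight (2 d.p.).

140.11 g/mol

First, the molecular formula is C7H5FO2 (counting implicit H from valence).
  C: 7 × 12.011 = 84.077
  F: 1 × 18.998 = 18.998
  H: 5 × 1.008 = 5.040
  O: 2 × 15.999 = 31.998
Sum: 7×12.011 + 1×18.998 + 5×1.008 + 2×15.999 = 140.113 → 140.11 g/mol.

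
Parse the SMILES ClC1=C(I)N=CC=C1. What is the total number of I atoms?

1

Scan the SMILES for I atoms (remember two-letter symbols like Cl and Br are single atoms).
Iodine count: 1.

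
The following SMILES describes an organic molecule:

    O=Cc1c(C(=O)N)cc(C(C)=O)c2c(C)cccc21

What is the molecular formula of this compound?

Walk through each heavy atom and fill implicit hydrogens from standard valence (C 4, N 3, O 2, S 2, halogen 1); for lowercase aromatic atoms, an aromatic c carries 1 H when it has two neighbours and 0 H with three, and aromatic n carries 0 H:
  atom 1: O, bond orders sum to 2 (valence 2) → 0 H
  atom 2: C, bond orders sum to 3 (valence 4) → 1 H
  atom 3: aromatic c, 3 neighbours → 0 H
  atom 4: aromatic c, 3 neighbours → 0 H
  atom 5: C, bond orders sum to 4 (valence 4) → 0 H
  atom 6: O, bond orders sum to 2 (valence 2) → 0 H
  atom 7: N, bond orders sum to 1 (valence 3) → 2 H
  atom 8: aromatic c, 2 neighbours → 1 H
  atom 9: aromatic c, 3 neighbours → 0 H
  atom 10: C, bond orders sum to 4 (valence 4) → 0 H
  atom 11: C, bond orders sum to 1 (valence 4) → 3 H
  atom 12: O, bond orders sum to 2 (valence 2) → 0 H
  atom 13: aromatic c, 3 neighbours → 0 H
  atom 14: aromatic c, 3 neighbours → 0 H
  atom 15: C, bond orders sum to 1 (valence 4) → 3 H
  atom 16: aromatic c, 2 neighbours → 1 H
  atom 17: aromatic c, 2 neighbours → 1 H
  atom 18: aromatic c, 2 neighbours → 1 H
  atom 19: aromatic c, 3 neighbours → 0 H
Totals → C:15, H:13, N:1, O:3.

C15H13NO3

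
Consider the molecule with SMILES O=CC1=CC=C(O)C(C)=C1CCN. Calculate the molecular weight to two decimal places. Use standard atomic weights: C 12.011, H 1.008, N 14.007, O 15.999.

First, the molecular formula is C10H13NO2 (counting implicit H from valence).
  C: 10 × 12.011 = 120.110
  H: 13 × 1.008 = 13.104
  N: 1 × 14.007 = 14.007
  O: 2 × 15.999 = 31.998
Sum: 10×12.011 + 13×1.008 + 1×14.007 + 2×15.999 = 179.219 → 179.22 g/mol.

179.22 g/mol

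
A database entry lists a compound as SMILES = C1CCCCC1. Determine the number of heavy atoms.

Every atom symbol written in the SMILES (organic subset) is one heavy atom; implicit H are not written.
Heavy atoms by element → C:6.
Total: 6.

6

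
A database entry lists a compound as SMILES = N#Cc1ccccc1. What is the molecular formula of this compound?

Walk through each heavy atom and fill implicit hydrogens from standard valence (C 4, N 3, O 2, S 2, halogen 1); for lowercase aromatic atoms, an aromatic c carries 1 H when it has two neighbours and 0 H with three, and aromatic n carries 0 H:
  atom 1: N, bond orders sum to 3 (valence 3) → 0 H
  atom 2: C, bond orders sum to 4 (valence 4) → 0 H
  atom 3: aromatic c, 3 neighbours → 0 H
  atom 4: aromatic c, 2 neighbours → 1 H
  atom 5: aromatic c, 2 neighbours → 1 H
  atom 6: aromatic c, 2 neighbours → 1 H
  atom 7: aromatic c, 2 neighbours → 1 H
  atom 8: aromatic c, 2 neighbours → 1 H
Totals → C:7, H:5, N:1.
In Hill order: C7H5N.

C7H5N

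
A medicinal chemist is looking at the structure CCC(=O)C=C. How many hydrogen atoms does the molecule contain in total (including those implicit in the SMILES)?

8

Walk through each heavy atom and fill implicit hydrogens from standard valence (C 4, N 3, O 2, S 2, halogen 1):
  atom 1: C, bond orders sum to 1 (valence 4) → 3 H
  atom 2: C, bond orders sum to 2 (valence 4) → 2 H
  atom 3: C, bond orders sum to 4 (valence 4) → 0 H
  atom 4: O, bond orders sum to 2 (valence 2) → 0 H
  atom 5: C, bond orders sum to 3 (valence 4) → 1 H
  atom 6: C, bond orders sum to 2 (valence 4) → 2 H
Total hydrogens: 8.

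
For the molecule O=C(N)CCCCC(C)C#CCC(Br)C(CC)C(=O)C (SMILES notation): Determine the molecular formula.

C16H26BrNO2

Walk through each heavy atom and fill implicit hydrogens from standard valence (C 4, N 3, O 2, S 2, halogen 1):
  atom 1: O, bond orders sum to 2 (valence 2) → 0 H
  atom 2: C, bond orders sum to 4 (valence 4) → 0 H
  atom 3: N, bond orders sum to 1 (valence 3) → 2 H
  atom 4: C, bond orders sum to 2 (valence 4) → 2 H
  atom 5: C, bond orders sum to 2 (valence 4) → 2 H
  atom 6: C, bond orders sum to 2 (valence 4) → 2 H
  atom 7: C, bond orders sum to 2 (valence 4) → 2 H
  atom 8: C, bond orders sum to 3 (valence 4) → 1 H
  atom 9: C, bond orders sum to 1 (valence 4) → 3 H
  atom 10: C, bond orders sum to 4 (valence 4) → 0 H
  atom 11: C, bond orders sum to 4 (valence 4) → 0 H
  atom 12: C, bond orders sum to 2 (valence 4) → 2 H
  atom 13: C, bond orders sum to 3 (valence 4) → 1 H
  atom 14: Br (halogen, monovalent) → 0 H
  atom 15: C, bond orders sum to 3 (valence 4) → 1 H
  atom 16: C, bond orders sum to 2 (valence 4) → 2 H
  atom 17: C, bond orders sum to 1 (valence 4) → 3 H
  atom 18: C, bond orders sum to 4 (valence 4) → 0 H
  atom 19: O, bond orders sum to 2 (valence 2) → 0 H
  atom 20: C, bond orders sum to 1 (valence 4) → 3 H
Totals → C:16, H:26, Br:1, N:1, O:2.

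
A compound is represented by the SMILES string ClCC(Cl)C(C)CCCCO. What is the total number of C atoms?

Count every carbon token in the SMILES (each C, including those in ring-closure positions and inside branches).
Carbon count: 8.

8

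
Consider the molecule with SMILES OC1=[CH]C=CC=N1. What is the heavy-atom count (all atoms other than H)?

7

Every atom symbol written in the SMILES (organic subset) is one heavy atom; implicit H are not written.
Heavy atoms by element → C:5, N:1, O:1.
Total: 7.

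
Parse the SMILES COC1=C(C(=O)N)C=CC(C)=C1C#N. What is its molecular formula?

C10H10N2O2

Walk through each heavy atom and fill implicit hydrogens from standard valence (C 4, N 3, O 2, S 2, halogen 1):
  atom 1: C, bond orders sum to 1 (valence 4) → 3 H
  atom 2: O, bond orders sum to 2 (valence 2) → 0 H
  atom 3: C, bond orders sum to 4 (valence 4) → 0 H
  atom 4: C, bond orders sum to 4 (valence 4) → 0 H
  atom 5: C, bond orders sum to 4 (valence 4) → 0 H
  atom 6: O, bond orders sum to 2 (valence 2) → 0 H
  atom 7: N, bond orders sum to 1 (valence 3) → 2 H
  atom 8: C, bond orders sum to 3 (valence 4) → 1 H
  atom 9: C, bond orders sum to 3 (valence 4) → 1 H
  atom 10: C, bond orders sum to 4 (valence 4) → 0 H
  atom 11: C, bond orders sum to 1 (valence 4) → 3 H
  atom 12: C, bond orders sum to 4 (valence 4) → 0 H
  atom 13: C, bond orders sum to 4 (valence 4) → 0 H
  atom 14: N, bond orders sum to 3 (valence 3) → 0 H
Totals → C:10, H:10, N:2, O:2.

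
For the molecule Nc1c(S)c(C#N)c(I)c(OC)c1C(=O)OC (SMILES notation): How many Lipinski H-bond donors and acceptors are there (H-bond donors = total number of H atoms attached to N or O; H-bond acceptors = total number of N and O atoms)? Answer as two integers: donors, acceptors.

Donors: find every N or O and count the H atoms it carries.
  atom 1 (N): bond orders sum to 1 → 2 H
  atom 7 (N): bond orders sum to 3 → 0 H
  atom 11 (O): bond orders sum to 2 → 0 H
  atom 15 (O): bond orders sum to 2 → 0 H
  atom 16 (O): bond orders sum to 2 → 0 H
Lipinski HBD = 2.
Acceptors: N atoms = 2, O atoms = 3 → HBA = 5.

2, 5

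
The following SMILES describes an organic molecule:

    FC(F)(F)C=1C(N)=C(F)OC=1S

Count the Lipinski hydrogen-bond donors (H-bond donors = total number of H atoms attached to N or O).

Donors: find every N or O and count the H atoms it carries.
  atom 7 (N): bond orders sum to 1 → 2 H
  atom 10 (O): bond orders sum to 2 → 0 H
Lipinski HBD = 2.

2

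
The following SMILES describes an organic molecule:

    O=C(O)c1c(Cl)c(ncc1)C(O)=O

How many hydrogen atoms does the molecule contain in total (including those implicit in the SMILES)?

4

Walk through each heavy atom and fill implicit hydrogens from standard valence (C 4, N 3, O 2, S 2, halogen 1); for lowercase aromatic atoms, an aromatic c carries 1 H when it has two neighbours and 0 H with three, and aromatic n carries 0 H:
  atom 1: O, bond orders sum to 2 (valence 2) → 0 H
  atom 2: C, bond orders sum to 4 (valence 4) → 0 H
  atom 3: O, bond orders sum to 1 (valence 2) → 1 H
  atom 4: aromatic c, 3 neighbours → 0 H
  atom 5: aromatic c, 3 neighbours → 0 H
  atom 6: Cl (halogen, monovalent) → 0 H
  atom 7: aromatic c, 3 neighbours → 0 H
  atom 8: aromatic n, 2 neighbours → 0 H
  atom 9: aromatic c, 2 neighbours → 1 H
  atom 10: aromatic c, 2 neighbours → 1 H
  atom 11: C, bond orders sum to 4 (valence 4) → 0 H
  atom 12: O, bond orders sum to 1 (valence 2) → 1 H
  atom 13: O, bond orders sum to 2 (valence 2) → 0 H
Total hydrogens: 4.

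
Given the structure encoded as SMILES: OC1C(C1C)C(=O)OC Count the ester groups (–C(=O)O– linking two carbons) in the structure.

1

The ester motif appears at heavy-atom position 6 in the SMILES.
Other groups present: 1 hydroxyl.
Ester count: 1.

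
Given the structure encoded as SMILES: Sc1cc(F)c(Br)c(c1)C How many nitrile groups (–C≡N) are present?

Scan the SMILES for the nitrile motif — none present.
Groups that are present: 1 thiol.

0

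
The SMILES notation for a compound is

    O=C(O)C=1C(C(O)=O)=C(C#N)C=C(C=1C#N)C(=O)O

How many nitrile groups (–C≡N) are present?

2

The nitrile motif appears at heavy-atom positions 10, 15 in the SMILES.
Other groups present: 3 carboxylic acid.
Nitrile count: 2.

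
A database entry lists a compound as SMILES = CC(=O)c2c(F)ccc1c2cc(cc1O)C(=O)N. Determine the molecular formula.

C13H10FNO3

Walk through each heavy atom and fill implicit hydrogens from standard valence (C 4, N 3, O 2, S 2, halogen 1); for lowercase aromatic atoms, an aromatic c carries 1 H when it has two neighbours and 0 H with three, and aromatic n carries 0 H:
  atom 1: C, bond orders sum to 1 (valence 4) → 3 H
  atom 2: C, bond orders sum to 4 (valence 4) → 0 H
  atom 3: O, bond orders sum to 2 (valence 2) → 0 H
  atom 4: aromatic c, 3 neighbours → 0 H
  atom 5: aromatic c, 3 neighbours → 0 H
  atom 6: F (halogen, monovalent) → 0 H
  atom 7: aromatic c, 2 neighbours → 1 H
  atom 8: aromatic c, 2 neighbours → 1 H
  atom 9: aromatic c, 3 neighbours → 0 H
  atom 10: aromatic c, 3 neighbours → 0 H
  atom 11: aromatic c, 2 neighbours → 1 H
  atom 12: aromatic c, 3 neighbours → 0 H
  atom 13: aromatic c, 2 neighbours → 1 H
  atom 14: aromatic c, 3 neighbours → 0 H
  atom 15: O, bond orders sum to 1 (valence 2) → 1 H
  atom 16: C, bond orders sum to 4 (valence 4) → 0 H
  atom 17: O, bond orders sum to 2 (valence 2) → 0 H
  atom 18: N, bond orders sum to 1 (valence 3) → 2 H
Totals → C:13, H:10, F:1, N:1, O:3.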